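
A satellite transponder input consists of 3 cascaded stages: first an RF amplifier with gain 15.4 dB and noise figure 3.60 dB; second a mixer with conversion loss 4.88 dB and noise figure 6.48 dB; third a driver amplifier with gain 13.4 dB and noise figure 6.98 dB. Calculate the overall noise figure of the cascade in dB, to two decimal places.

4.38 dB

Convert to linear (a loss of L dB is a gain of −L dB): F_i = 10^(NF_i/10), G_i = 10^(G_i,dB/10)
  Stage 1: F_1 = 10^(3.60/10) = 2.291, G_1 = 10^(15.4/10) = 34.67
  Stage 2: F_2 = 10^(6.48/10) = 4.446, G_2 = 10^(−4.88/10) = 0.3251
  Stage 3: F_3 = 10^(6.98/10) = 4.989, G_3 = 10^(13.4/10) = 21.88
Friis cascade:
  F = 2.291 + (4.446 − 1)/34.67 + (4.989 − 1)/11.27 = 2.744
NF = 10 log₁₀(2.744) = 4.38 dB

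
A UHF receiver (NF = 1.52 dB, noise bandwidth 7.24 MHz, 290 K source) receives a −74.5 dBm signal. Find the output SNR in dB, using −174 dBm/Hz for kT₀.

Noise floor: N = −174 + 10 log₁₀(B) + NF
10 log₁₀(7.24×10⁶) = 68.6 dB
N = −174 + 68.6 + 1.52 = −103.88 dBm
SNR = P_sig − N = −74.5 − (−103.88) = 29.38 dB → 29.4 dB

29.4 dB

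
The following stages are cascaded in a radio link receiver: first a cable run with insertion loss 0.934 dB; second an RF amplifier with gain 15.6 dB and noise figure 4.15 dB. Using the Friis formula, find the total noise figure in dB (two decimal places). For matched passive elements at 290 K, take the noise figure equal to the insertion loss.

Convert to linear (a loss of L dB is a gain of −L dB): F_i = 10^(NF_i/10), G_i = 10^(G_i,dB/10)
  Stage 1: F_1 = 10^(0.934/10) = 1.240, G_1 = 10^(−0.934/10) = 0.8065
  Stage 2: F_2 = 10^(4.15/10) = 2.600, G_2 = 10^(15.6/10) = 36.31
Friis cascade:
  F = 1.240 + (2.600 − 1)/0.8065 = 3.224
NF = 10 log₁₀(3.224) = 5.08 dB

5.08 dB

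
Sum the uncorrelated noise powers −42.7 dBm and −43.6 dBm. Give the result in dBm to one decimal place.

−40.1 dBm

Convert to linear, add, convert back:
P₁ = 5.37×10⁻⁸ W, P₂ = 4.37×10⁻⁸ W
P_tot = 9.74×10⁻⁸ W → 10 log₁₀(P_tot / 10⁻³) = −40.1 dBm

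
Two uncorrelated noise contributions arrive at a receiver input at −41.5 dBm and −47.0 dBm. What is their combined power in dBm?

−40.4 dBm

Convert to linear, add, convert back:
P₁ = 7.08×10⁻⁸ W, P₂ = 2.00×10⁻⁸ W
P_tot = 9.07×10⁻⁸ W → 10 log₁₀(P_tot / 10⁻³) = −40.4 dBm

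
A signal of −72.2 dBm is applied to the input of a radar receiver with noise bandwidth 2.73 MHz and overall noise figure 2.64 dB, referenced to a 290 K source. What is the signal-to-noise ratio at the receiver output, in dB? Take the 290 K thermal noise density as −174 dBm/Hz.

Noise floor: N = −174 + 10 log₁₀(B) + NF
10 log₁₀(2.73×10⁶) = 64.36 dB
N = −174 + 64.36 + 2.64 = −107.00 dBm
SNR = P_sig − N = −72.2 − (−107.00) = 34.80 dB → 34.8 dB

34.8 dB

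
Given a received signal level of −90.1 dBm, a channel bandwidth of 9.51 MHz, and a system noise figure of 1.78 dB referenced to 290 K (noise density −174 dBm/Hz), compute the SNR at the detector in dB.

12.3 dB

Noise floor: N = −174 + 10 log₁₀(B) + NF
10 log₁₀(9.51×10⁶) = 69.78 dB
N = −174 + 69.78 + 1.78 = −102.44 dBm
SNR = P_sig − N = −90.1 − (−102.44) = 12.34 dB → 12.3 dB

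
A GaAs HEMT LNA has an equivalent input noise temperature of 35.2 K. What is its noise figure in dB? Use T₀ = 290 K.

F = 1 + T_e/T₀ = 1 + 35.2/290 = 1.12138
NF = 10 log₁₀(1.12138) = 0.498 dB

0.498 dB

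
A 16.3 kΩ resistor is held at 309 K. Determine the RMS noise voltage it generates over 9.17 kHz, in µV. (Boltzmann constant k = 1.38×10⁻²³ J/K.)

1.60 µV

V_n = √(4kTRB)
4kTRB = 4 × 1.38×10⁻²³ × 309 × 1.63×10⁴ × 9.17×10³ = 2.55×10⁻¹² V²
V_n = √(2.55×10⁻¹²) = 1.60×10⁻⁶ V = 1.60 µV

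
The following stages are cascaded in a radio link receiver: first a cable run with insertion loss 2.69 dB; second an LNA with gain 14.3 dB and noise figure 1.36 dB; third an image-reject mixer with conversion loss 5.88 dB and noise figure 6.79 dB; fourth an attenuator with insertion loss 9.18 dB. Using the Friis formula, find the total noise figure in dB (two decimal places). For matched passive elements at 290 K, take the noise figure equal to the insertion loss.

6.76 dB

Convert to linear (a loss of L dB is a gain of −L dB): F_i = 10^(NF_i/10), G_i = 10^(G_i,dB/10)
  Stage 1: F_1 = 10^(2.69/10) = 1.858, G_1 = 10^(−2.69/10) = 0.5383
  Stage 2: F_2 = 10^(1.36/10) = 1.368, G_2 = 10^(14.3/10) = 26.92
  Stage 3: F_3 = 10^(6.79/10) = 4.775, G_3 = 10^(−5.88/10) = 0.2582
  Stage 4: F_4 = 10^(9.18/10) = 8.279, G_4 = 10^(−9.18/10) = 0.1208
Friis cascade:
  F = 1.858 + (1.368 − 1)/0.5383 + (4.775 − 1)/14.49 + (8.279 − 1)/3.741 = 4.747
NF = 10 log₁₀(4.747) = 6.76 dB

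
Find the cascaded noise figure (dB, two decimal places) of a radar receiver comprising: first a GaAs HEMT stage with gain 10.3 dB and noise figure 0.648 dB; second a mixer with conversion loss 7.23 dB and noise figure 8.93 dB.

2.55 dB

Convert to linear (a loss of L dB is a gain of −L dB): F_i = 10^(NF_i/10), G_i = 10^(G_i,dB/10)
  Stage 1: F_1 = 10^(0.648/10) = 1.161, G_1 = 10^(10.3/10) = 10.72
  Stage 2: F_2 = 10^(8.93/10) = 7.816, G_2 = 10^(−7.23/10) = 0.1892
Friis cascade:
  F = 1.161 + (7.816 − 1)/10.72 = 1.797
NF = 10 log₁₀(1.797) = 2.55 dB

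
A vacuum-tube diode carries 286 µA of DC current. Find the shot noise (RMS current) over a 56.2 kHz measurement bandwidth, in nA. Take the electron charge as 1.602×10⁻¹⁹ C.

2.27 nA

I_n = √(2qI·B)
2qI·B = 2 × 1.602×10⁻¹⁹ × 2.86×10⁻⁴ × 5.62×10⁴ = 5.15×10⁻¹⁸ A²
I_n = √(5.15×10⁻¹⁸) = 2.27×10⁻⁹ A = 2.27 nA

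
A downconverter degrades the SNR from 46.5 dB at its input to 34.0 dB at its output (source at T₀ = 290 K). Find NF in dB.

NF (dB) = SNR_in(dB) − SNR_out(dB) when the source is at T₀
NF = 46.5 − 34.0 = 12.5 dB

12.5 dB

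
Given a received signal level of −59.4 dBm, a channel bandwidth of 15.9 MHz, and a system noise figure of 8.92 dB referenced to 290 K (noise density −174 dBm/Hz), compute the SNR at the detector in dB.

33.7 dB

Noise floor: N = −174 + 10 log₁₀(B) + NF
10 log₁₀(1.59×10⁷) = 72.01 dB
N = −174 + 72.01 + 8.92 = −93.07 dBm
SNR = P_sig − N = −59.4 − (−93.07) = 33.67 dB → 33.7 dB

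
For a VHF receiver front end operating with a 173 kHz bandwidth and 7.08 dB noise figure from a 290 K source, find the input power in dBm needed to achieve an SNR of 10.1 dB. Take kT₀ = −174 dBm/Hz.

−104.4 dBm

Sensitivity = −174 + 10 log₁₀(B) + NF + SNR_min
= −174 + 52.38 + 7.08 + 10.1
= −104.44 dBm → −104.4 dBm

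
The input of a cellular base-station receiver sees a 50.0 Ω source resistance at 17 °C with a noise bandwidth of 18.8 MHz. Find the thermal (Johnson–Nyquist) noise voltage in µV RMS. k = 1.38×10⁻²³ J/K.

3.88 µV

T = 17 °C + 273.15 = 290.15 K
V_n = √(4kTRB)
4kTRB = 4 × 1.38×10⁻²³ × 290.15 × 5.00×10¹ × 1.88×10⁷ = 1.51×10⁻¹¹ V²
V_n = √(1.51×10⁻¹¹) = 3.88×10⁻⁶ V = 3.88 µV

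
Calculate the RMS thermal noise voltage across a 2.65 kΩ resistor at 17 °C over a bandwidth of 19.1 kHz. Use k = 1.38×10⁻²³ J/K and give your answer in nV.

900 nV

T = 17 °C + 273.15 = 290.15 K
V_n = √(4kTRB)
4kTRB = 4 × 1.38×10⁻²³ × 290.15 × 2.65×10³ × 1.91×10⁴ = 8.11×10⁻¹³ V²
V_n = √(8.11×10⁻¹³) = 9.00×10⁻⁷ V = 900 nV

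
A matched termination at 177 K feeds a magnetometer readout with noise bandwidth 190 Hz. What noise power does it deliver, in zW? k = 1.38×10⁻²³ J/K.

464 zW

P_n = kTB = 1.38×10⁻²³ × 177 × 1.90×10² = 4.64×10⁻¹⁹ W = 464 zW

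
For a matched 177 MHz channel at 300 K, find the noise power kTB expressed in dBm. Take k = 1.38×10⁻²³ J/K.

−91.4 dBm

P_n = kTB = 1.38×10⁻²³ × 300 × 1.77×10⁸ = 7.33×10⁻¹³ W
In dBm: 10 log₁₀(7.33×10⁻¹³ / 10⁻³) = −91.4 dBm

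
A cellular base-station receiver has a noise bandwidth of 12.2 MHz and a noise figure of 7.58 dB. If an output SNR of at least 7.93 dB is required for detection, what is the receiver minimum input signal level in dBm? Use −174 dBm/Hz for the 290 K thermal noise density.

−87.6 dBm

Sensitivity = −174 + 10 log₁₀(B) + NF + SNR_min
= −174 + 70.86 + 7.58 + 7.93
= −87.63 dBm → −87.6 dBm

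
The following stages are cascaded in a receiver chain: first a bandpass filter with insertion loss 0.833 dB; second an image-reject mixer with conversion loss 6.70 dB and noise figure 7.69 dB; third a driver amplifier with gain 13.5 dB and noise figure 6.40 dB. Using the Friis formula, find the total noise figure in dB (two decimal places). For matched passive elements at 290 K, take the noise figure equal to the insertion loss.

Convert to linear (a loss of L dB is a gain of −L dB): F_i = 10^(NF_i/10), G_i = 10^(G_i,dB/10)
  Stage 1: F_1 = 10^(0.833/10) = 1.211, G_1 = 10^(−0.833/10) = 0.8255
  Stage 2: F_2 = 10^(7.69/10) = 5.875, G_2 = 10^(−6.70/10) = 0.2138
  Stage 3: F_3 = 10^(6.40/10) = 4.365, G_3 = 10^(13.5/10) = 22.39
Friis cascade:
  F = 1.211 + (5.875 − 1)/0.8255 + (4.365 − 1)/0.1765 = 26.19
NF = 10 log₁₀(26.19) = 14.18 dB

14.18 dB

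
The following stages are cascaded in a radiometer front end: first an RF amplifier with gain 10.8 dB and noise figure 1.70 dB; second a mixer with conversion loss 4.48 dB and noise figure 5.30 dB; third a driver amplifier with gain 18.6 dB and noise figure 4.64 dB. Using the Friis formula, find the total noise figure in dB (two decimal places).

Convert to linear (a loss of L dB is a gain of −L dB): F_i = 10^(NF_i/10), G_i = 10^(G_i,dB/10)
  Stage 1: F_1 = 10^(1.70/10) = 1.479, G_1 = 10^(10.8/10) = 12.02
  Stage 2: F_2 = 10^(5.30/10) = 3.388, G_2 = 10^(−4.48/10) = 0.3565
  Stage 3: F_3 = 10^(4.64/10) = 2.911, G_3 = 10^(18.6/10) = 72.44
Friis cascade:
  F = 1.479 + (3.388 − 1)/12.02 + (2.911 − 1)/4.285 = 2.124
NF = 10 log₁₀(2.124) = 3.27 dB

3.27 dB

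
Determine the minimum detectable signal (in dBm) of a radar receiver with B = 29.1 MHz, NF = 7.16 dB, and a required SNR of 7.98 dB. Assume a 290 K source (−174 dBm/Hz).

Sensitivity = −174 + 10 log₁₀(B) + NF + SNR_min
= −174 + 74.64 + 7.16 + 7.98
= −84.22 dBm → −84.2 dBm

−84.2 dBm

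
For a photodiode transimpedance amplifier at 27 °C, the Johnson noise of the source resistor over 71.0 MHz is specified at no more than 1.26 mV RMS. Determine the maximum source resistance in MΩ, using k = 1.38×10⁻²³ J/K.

1.35 MΩ

T = 27 °C + 273.15 = 300.15 K
Johnson–Nyquist: V_n = √(4kTRB) ⇒ R = V_n² / (4kTB)
4kTB = 4 × 1.38×10⁻²³ × 300.15 × 7.10×10⁷ = 1.18×10⁻¹²
R = (1.26×10⁻³)² / 1.18×10⁻¹² = 1.35×10⁶ Ω = 1.35 MΩ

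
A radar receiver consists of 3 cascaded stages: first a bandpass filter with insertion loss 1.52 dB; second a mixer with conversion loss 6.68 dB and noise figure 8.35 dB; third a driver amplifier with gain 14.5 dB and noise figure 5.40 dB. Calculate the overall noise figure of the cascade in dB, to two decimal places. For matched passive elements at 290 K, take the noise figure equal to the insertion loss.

14.15 dB

Convert to linear (a loss of L dB is a gain of −L dB): F_i = 10^(NF_i/10), G_i = 10^(G_i,dB/10)
  Stage 1: F_1 = 10^(1.52/10) = 1.419, G_1 = 10^(−1.52/10) = 0.7047
  Stage 2: F_2 = 10^(8.35/10) = 6.839, G_2 = 10^(−6.68/10) = 0.2148
  Stage 3: F_3 = 10^(5.40/10) = 3.467, G_3 = 10^(14.5/10) = 28.18
Friis cascade:
  F = 1.419 + (6.839 − 1)/0.7047 + (3.467 − 1)/0.1514 = 26.01
NF = 10 log₁₀(26.01) = 14.15 dB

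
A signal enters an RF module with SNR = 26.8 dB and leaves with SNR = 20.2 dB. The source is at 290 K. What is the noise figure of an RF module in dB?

6.6 dB

NF (dB) = SNR_in(dB) − SNR_out(dB) when the source is at T₀
NF = 26.8 − 20.2 = 6.6 dB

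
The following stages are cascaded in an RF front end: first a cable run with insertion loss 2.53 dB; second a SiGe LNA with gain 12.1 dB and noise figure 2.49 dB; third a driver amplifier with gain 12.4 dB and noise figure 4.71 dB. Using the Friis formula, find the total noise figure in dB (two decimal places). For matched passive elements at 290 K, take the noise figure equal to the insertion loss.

5.31 dB

Convert to linear (a loss of L dB is a gain of −L dB): F_i = 10^(NF_i/10), G_i = 10^(G_i,dB/10)
  Stage 1: F_1 = 10^(2.53/10) = 1.791, G_1 = 10^(−2.53/10) = 0.5585
  Stage 2: F_2 = 10^(2.49/10) = 1.774, G_2 = 10^(12.1/10) = 16.22
  Stage 3: F_3 = 10^(4.71/10) = 2.958, G_3 = 10^(12.4/10) = 17.38
Friis cascade:
  F = 1.791 + (1.774 − 1)/0.5585 + (2.958 − 1)/9.057 = 3.393
NF = 10 log₁₀(3.393) = 5.31 dB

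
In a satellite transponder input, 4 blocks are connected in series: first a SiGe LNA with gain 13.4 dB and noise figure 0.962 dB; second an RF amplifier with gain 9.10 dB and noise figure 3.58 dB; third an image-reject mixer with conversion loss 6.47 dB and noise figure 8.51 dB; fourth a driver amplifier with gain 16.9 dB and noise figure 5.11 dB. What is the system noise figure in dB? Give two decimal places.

Convert to linear (a loss of L dB is a gain of −L dB): F_i = 10^(NF_i/10), G_i = 10^(G_i,dB/10)
  Stage 1: F_1 = 10^(0.962/10) = 1.248, G_1 = 10^(13.4/10) = 21.88
  Stage 2: F_2 = 10^(3.58/10) = 2.280, G_2 = 10^(9.10/10) = 8.128
  Stage 3: F_3 = 10^(8.51/10) = 7.096, G_3 = 10^(−6.47/10) = 0.2254
  Stage 4: F_4 = 10^(5.11/10) = 3.243, G_4 = 10^(16.9/10) = 48.98
Friis cascade:
  F = 1.248 + (2.280 − 1)/21.88 + (7.096 − 1)/177.8 + (3.243 − 1)/40.09 = 1.397
NF = 10 log₁₀(1.397) = 1.45 dB

1.45 dB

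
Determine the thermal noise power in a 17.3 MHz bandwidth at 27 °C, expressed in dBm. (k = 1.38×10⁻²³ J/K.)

T = 27 °C + 273.15 = 300.15 K
P_n = kTB = 1.38×10⁻²³ × 300.15 × 1.73×10⁷ = 7.17×10⁻¹⁴ W
In dBm: 10 log₁₀(7.17×10⁻¹⁴ / 10⁻³) = −101.4 dBm

−101.4 dBm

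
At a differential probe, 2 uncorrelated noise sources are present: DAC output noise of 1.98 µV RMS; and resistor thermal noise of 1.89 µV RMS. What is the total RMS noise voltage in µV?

Uncorrelated sources add in power (mean-square): V_tot = √(ΣV_i²)
V_tot = √[(1.98×10⁻⁶)² + (1.89×10⁻⁶)²] = 2.74×10⁻⁶ V = 2.74 µV

2.74 µV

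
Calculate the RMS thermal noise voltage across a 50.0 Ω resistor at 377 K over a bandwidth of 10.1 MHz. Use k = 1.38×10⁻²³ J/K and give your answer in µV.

V_n = √(4kTRB)
4kTRB = 4 × 1.38×10⁻²³ × 377 × 5.00×10¹ × 1.01×10⁷ = 1.05×10⁻¹¹ V²
V_n = √(1.05×10⁻¹¹) = 3.24×10⁻⁶ V = 3.24 µV

3.24 µV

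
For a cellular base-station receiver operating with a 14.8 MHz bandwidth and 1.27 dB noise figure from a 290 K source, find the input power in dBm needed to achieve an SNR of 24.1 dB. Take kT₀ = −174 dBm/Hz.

Sensitivity = −174 + 10 log₁₀(B) + NF + SNR_min
= −174 + 71.7 + 1.27 + 24.1
= −76.93 dBm → −76.9 dBm

−76.9 dBm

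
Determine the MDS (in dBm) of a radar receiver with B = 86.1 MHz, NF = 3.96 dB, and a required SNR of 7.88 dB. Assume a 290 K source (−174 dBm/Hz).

−82.8 dBm

Sensitivity = −174 + 10 log₁₀(B) + NF + SNR_min
= −174 + 79.35 + 3.96 + 7.88
= −82.81 dBm → −82.8 dBm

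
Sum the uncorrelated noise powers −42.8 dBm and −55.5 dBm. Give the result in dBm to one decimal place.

Convert to linear, add, convert back:
P₁ = 5.25×10⁻⁸ W, P₂ = 2.82×10⁻⁹ W
P_tot = 5.53×10⁻⁸ W → 10 log₁₀(P_tot / 10⁻³) = −42.6 dBm

−42.6 dBm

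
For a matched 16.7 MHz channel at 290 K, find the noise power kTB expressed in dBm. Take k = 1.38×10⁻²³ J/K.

P_n = kTB = 1.38×10⁻²³ × 290 × 1.67×10⁷ = 6.68×10⁻¹⁴ W
In dBm: 10 log₁₀(6.68×10⁻¹⁴ / 10⁻³) = −101.8 dBm

−101.8 dBm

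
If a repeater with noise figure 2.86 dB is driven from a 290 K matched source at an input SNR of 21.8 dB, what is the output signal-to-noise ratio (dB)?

By definition F = SNR_in/SNR_out, so in dB: SNR_out = SNR_in − NF
SNR_out = 21.8 − 2.86 = 18.94 dB

18.94 dB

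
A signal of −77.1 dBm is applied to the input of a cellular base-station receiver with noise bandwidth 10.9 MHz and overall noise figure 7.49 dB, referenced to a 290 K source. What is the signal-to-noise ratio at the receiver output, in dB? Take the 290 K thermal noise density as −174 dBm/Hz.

19.0 dB

Noise floor: N = −174 + 10 log₁₀(B) + NF
10 log₁₀(1.09×10⁷) = 70.37 dB
N = −174 + 70.37 + 7.49 = −96.14 dBm
SNR = P_sig − N = −77.1 − (−96.14) = 19.04 dB → 19.0 dB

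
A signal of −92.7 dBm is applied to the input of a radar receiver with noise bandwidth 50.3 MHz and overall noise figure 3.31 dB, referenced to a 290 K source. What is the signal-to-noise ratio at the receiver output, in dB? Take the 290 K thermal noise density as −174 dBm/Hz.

Noise floor: N = −174 + 10 log₁₀(B) + NF
10 log₁₀(5.03×10⁷) = 77.02 dB
N = −174 + 77.02 + 3.31 = −93.67 dBm
SNR = P_sig − N = −92.7 − (−93.67) = 0.97 dB → 1.0 dB

1.0 dB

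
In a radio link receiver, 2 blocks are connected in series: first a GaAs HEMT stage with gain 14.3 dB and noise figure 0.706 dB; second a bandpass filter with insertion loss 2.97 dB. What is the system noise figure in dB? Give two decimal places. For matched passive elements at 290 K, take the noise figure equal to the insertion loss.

Convert to linear (a loss of L dB is a gain of −L dB): F_i = 10^(NF_i/10), G_i = 10^(G_i,dB/10)
  Stage 1: F_1 = 10^(0.706/10) = 1.177, G_1 = 10^(14.3/10) = 26.92
  Stage 2: F_2 = 10^(2.97/10) = 1.982, G_2 = 10^(−2.97/10) = 0.5047
Friis cascade:
  F = 1.177 + (1.982 − 1)/26.92 = 1.213
NF = 10 log₁₀(1.213) = 0.84 dB

0.84 dB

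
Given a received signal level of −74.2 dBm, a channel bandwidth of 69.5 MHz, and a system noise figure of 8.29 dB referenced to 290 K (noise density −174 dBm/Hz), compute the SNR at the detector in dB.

Noise floor: N = −174 + 10 log₁₀(B) + NF
10 log₁₀(6.95×10⁷) = 78.42 dB
N = −174 + 78.42 + 8.29 = −87.29 dBm
SNR = P_sig − N = −74.2 − (−87.29) = 13.09 dB → 13.1 dB

13.1 dB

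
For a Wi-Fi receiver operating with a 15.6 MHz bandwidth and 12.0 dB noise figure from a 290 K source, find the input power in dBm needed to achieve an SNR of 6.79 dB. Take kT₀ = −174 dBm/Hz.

Sensitivity = −174 + 10 log₁₀(B) + NF + SNR_min
= −174 + 71.93 + 12.0 + 6.79
= −83.28 dBm → −83.3 dBm

−83.3 dBm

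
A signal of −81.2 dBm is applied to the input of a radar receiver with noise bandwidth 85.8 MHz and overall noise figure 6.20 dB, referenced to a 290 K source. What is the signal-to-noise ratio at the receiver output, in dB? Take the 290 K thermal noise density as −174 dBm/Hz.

7.3 dB

Noise floor: N = −174 + 10 log₁₀(B) + NF
10 log₁₀(8.58×10⁷) = 79.33 dB
N = −174 + 79.33 + 6.20 = −88.47 dBm
SNR = P_sig − N = −81.2 − (−88.47) = 7.27 dB → 7.3 dB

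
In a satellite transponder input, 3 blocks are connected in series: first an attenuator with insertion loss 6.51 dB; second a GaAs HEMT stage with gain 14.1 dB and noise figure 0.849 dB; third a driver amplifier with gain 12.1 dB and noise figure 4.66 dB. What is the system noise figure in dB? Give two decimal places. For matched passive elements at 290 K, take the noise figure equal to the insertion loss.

7.62 dB

Convert to linear (a loss of L dB is a gain of −L dB): F_i = 10^(NF_i/10), G_i = 10^(G_i,dB/10)
  Stage 1: F_1 = 10^(6.51/10) = 4.477, G_1 = 10^(−6.51/10) = 0.2234
  Stage 2: F_2 = 10^(0.849/10) = 1.216, G_2 = 10^(14.1/10) = 25.70
  Stage 3: F_3 = 10^(4.66/10) = 2.924, G_3 = 10^(12.1/10) = 16.22
Friis cascade:
  F = 4.477 + (1.216 − 1)/0.2234 + (2.924 − 1)/5.741 = 5.779
NF = 10 log₁₀(5.779) = 7.62 dB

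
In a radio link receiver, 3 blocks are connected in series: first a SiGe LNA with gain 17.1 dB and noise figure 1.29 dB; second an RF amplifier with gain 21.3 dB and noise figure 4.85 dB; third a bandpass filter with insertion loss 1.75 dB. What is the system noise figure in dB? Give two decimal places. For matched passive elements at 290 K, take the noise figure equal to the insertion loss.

1.42 dB

Convert to linear (a loss of L dB is a gain of −L dB): F_i = 10^(NF_i/10), G_i = 10^(G_i,dB/10)
  Stage 1: F_1 = 10^(1.29/10) = 1.346, G_1 = 10^(17.1/10) = 51.29
  Stage 2: F_2 = 10^(4.85/10) = 3.055, G_2 = 10^(21.3/10) = 134.9
  Stage 3: F_3 = 10^(1.75/10) = 1.496, G_3 = 10^(−1.75/10) = 0.6683
Friis cascade:
  F = 1.346 + (3.055 − 1)/51.29 + (1.496 − 1)/6918 = 1.386
NF = 10 log₁₀(1.386) = 1.42 dB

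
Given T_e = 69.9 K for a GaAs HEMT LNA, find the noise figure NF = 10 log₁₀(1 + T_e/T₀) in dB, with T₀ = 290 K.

0.938 dB

F = 1 + T_e/T₀ = 1 + 69.9/290 = 1.24103
NF = 10 log₁₀(1.24103) = 0.938 dB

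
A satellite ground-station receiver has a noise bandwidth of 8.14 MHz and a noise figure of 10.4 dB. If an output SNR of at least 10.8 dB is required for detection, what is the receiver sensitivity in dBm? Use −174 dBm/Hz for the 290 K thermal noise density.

−83.7 dBm

Sensitivity = −174 + 10 log₁₀(B) + NF + SNR_min
= −174 + 69.11 + 10.4 + 10.8
= −83.69 dBm → −83.7 dBm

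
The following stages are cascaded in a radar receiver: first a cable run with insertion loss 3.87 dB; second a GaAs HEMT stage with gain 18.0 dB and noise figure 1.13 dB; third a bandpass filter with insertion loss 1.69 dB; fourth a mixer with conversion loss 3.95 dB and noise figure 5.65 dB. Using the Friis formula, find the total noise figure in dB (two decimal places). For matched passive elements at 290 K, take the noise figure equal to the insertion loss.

Convert to linear (a loss of L dB is a gain of −L dB): F_i = 10^(NF_i/10), G_i = 10^(G_i,dB/10)
  Stage 1: F_1 = 10^(3.87/10) = 2.438, G_1 = 10^(−3.87/10) = 0.4102
  Stage 2: F_2 = 10^(1.13/10) = 1.297, G_2 = 10^(18.0/10) = 63.10
  Stage 3: F_3 = 10^(1.69/10) = 1.476, G_3 = 10^(−1.69/10) = 0.6776
  Stage 4: F_4 = 10^(5.65/10) = 3.673, G_4 = 10^(−3.95/10) = 0.4027
Friis cascade:
  F = 2.438 + (1.297 − 1)/0.4102 + (1.476 − 1)/25.88 + (3.673 − 1)/17.54 = 3.333
NF = 10 log₁₀(3.333) = 5.23 dB

5.23 dB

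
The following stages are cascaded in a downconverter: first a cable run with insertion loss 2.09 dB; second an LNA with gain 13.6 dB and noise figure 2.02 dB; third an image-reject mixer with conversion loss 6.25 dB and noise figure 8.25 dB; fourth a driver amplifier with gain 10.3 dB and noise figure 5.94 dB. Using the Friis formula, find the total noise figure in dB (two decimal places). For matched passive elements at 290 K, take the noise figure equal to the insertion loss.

5.85 dB

Convert to linear (a loss of L dB is a gain of −L dB): F_i = 10^(NF_i/10), G_i = 10^(G_i,dB/10)
  Stage 1: F_1 = 10^(2.09/10) = 1.618, G_1 = 10^(−2.09/10) = 0.6180
  Stage 2: F_2 = 10^(2.02/10) = 1.592, G_2 = 10^(13.6/10) = 22.91
  Stage 3: F_3 = 10^(8.25/10) = 6.683, G_3 = 10^(−6.25/10) = 0.2371
  Stage 4: F_4 = 10^(5.94/10) = 3.926, G_4 = 10^(10.3/10) = 10.72
Friis cascade:
  F = 1.618 + (1.592 − 1)/0.6180 + (6.683 − 1)/14.16 + (3.926 − 1)/3.357 = 3.849
NF = 10 log₁₀(3.849) = 5.85 dB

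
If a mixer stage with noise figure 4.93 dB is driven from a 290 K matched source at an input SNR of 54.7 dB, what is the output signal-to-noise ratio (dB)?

49.77 dB

By definition F = SNR_in/SNR_out, so in dB: SNR_out = SNR_in − NF
SNR_out = 54.7 − 4.93 = 49.77 dB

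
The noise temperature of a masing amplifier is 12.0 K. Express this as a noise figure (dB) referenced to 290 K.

F = 1 + T_e/T₀ = 1 + 12.0/290 = 1.04138
NF = 10 log₁₀(1.04138) = 0.176 dB

0.176 dB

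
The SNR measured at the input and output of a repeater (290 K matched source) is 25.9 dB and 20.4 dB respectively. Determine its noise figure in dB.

5.5 dB

NF (dB) = SNR_in(dB) − SNR_out(dB) when the source is at T₀
NF = 25.9 − 20.4 = 5.5 dB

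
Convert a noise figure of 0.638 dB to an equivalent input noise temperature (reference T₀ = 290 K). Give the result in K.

45.9 K

F = 10^(0.638/10) = 1.15824
T_e = (F − 1)·T₀ = (1.15824 − 1) × 290 = 45.9 K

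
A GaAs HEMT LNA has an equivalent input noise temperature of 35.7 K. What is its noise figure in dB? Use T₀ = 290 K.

F = 1 + T_e/T₀ = 1 + 35.7/290 = 1.1231
NF = 10 log₁₀(1.1231) = 0.504 dB

0.504 dB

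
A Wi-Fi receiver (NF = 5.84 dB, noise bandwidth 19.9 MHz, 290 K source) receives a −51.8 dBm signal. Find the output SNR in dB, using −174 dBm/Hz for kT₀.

Noise floor: N = −174 + 10 log₁₀(B) + NF
10 log₁₀(1.99×10⁷) = 72.99 dB
N = −174 + 72.99 + 5.84 = −95.17 dBm
SNR = P_sig − N = −51.8 − (−95.17) = 43.37 dB → 43.4 dB

43.4 dB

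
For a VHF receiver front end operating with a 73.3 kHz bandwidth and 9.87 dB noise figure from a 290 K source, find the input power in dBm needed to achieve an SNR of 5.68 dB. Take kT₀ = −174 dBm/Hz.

−109.8 dBm

Sensitivity = −174 + 10 log₁₀(B) + NF + SNR_min
= −174 + 48.65 + 9.87 + 5.68
= −109.80 dBm → −109.8 dBm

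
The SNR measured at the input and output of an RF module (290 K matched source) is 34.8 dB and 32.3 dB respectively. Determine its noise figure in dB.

2.5 dB

NF (dB) = SNR_in(dB) − SNR_out(dB) when the source is at T₀
NF = 34.8 − 32.3 = 2.5 dB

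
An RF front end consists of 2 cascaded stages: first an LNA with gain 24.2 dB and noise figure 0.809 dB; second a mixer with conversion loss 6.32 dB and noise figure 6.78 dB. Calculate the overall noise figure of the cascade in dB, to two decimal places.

Convert to linear (a loss of L dB is a gain of −L dB): F_i = 10^(NF_i/10), G_i = 10^(G_i,dB/10)
  Stage 1: F_1 = 10^(0.809/10) = 1.205, G_1 = 10^(24.2/10) = 263.0
  Stage 2: F_2 = 10^(6.78/10) = 4.764, G_2 = 10^(−6.32/10) = 0.2333
Friis cascade:
  F = 1.205 + (4.764 − 1)/263.0 = 1.219
NF = 10 log₁₀(1.219) = 0.86 dB

0.86 dB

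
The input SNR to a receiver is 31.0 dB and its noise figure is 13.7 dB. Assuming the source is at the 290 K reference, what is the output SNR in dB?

17.3 dB

By definition F = SNR_in/SNR_out, so in dB: SNR_out = SNR_in − NF
SNR_out = 31.0 − 13.7 = 17.3 dB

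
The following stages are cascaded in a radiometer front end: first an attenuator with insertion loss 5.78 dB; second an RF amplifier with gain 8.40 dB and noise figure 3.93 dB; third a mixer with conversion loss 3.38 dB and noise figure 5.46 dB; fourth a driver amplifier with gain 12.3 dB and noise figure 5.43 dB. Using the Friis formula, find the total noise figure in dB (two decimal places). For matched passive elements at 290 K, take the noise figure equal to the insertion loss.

Convert to linear (a loss of L dB is a gain of −L dB): F_i = 10^(NF_i/10), G_i = 10^(G_i,dB/10)
  Stage 1: F_1 = 10^(5.78/10) = 3.784, G_1 = 10^(−5.78/10) = 0.2642
  Stage 2: F_2 = 10^(3.93/10) = 2.472, G_2 = 10^(8.40/10) = 6.918
  Stage 3: F_3 = 10^(5.46/10) = 3.516, G_3 = 10^(−3.38/10) = 0.4592
  Stage 4: F_4 = 10^(5.43/10) = 3.491, G_4 = 10^(12.3/10) = 16.98
Friis cascade:
  F = 3.784 + (2.472 − 1)/0.2642 + (3.516 − 1)/1.828 + (3.491 − 1)/0.8395 = 13.70
NF = 10 log₁₀(13.70) = 11.37 dB

11.37 dB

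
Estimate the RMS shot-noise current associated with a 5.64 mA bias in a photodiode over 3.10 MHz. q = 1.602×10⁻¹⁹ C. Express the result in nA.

I_n = √(2qI·B)
2qI·B = 2 × 1.602×10⁻¹⁹ × 5.64×10⁻³ × 3.10×10⁶ = 5.60×10⁻¹⁵ A²
I_n = √(5.60×10⁻¹⁵) = 7.48×10⁻⁸ A = 74.8 nA

74.8 nA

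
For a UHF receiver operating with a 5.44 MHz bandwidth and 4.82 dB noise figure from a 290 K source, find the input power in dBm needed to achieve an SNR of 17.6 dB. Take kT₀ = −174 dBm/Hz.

Sensitivity = −174 + 10 log₁₀(B) + NF + SNR_min
= −174 + 67.36 + 4.82 + 17.6
= −84.22 dBm → −84.2 dBm

−84.2 dBm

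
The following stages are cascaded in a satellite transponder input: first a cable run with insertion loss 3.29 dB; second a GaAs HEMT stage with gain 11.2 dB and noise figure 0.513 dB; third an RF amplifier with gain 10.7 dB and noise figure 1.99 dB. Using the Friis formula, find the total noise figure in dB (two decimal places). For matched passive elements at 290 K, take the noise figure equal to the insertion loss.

3.97 dB

Convert to linear (a loss of L dB is a gain of −L dB): F_i = 10^(NF_i/10), G_i = 10^(G_i,dB/10)
  Stage 1: F_1 = 10^(3.29/10) = 2.133, G_1 = 10^(−3.29/10) = 0.4688
  Stage 2: F_2 = 10^(0.513/10) = 1.125, G_2 = 10^(11.2/10) = 13.18
  Stage 3: F_3 = 10^(1.99/10) = 1.581, G_3 = 10^(10.7/10) = 11.75
Friis cascade:
  F = 2.133 + (1.125 − 1)/0.4688 + (1.581 − 1)/6.180 = 2.495
NF = 10 log₁₀(2.495) = 3.97 dB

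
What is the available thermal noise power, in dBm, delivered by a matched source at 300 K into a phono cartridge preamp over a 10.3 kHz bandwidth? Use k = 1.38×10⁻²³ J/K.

−133.7 dBm

P_n = kTB = 1.38×10⁻²³ × 300 × 1.03×10⁴ = 4.26×10⁻¹⁷ W
In dBm: 10 log₁₀(4.26×10⁻¹⁷ / 10⁻³) = −133.7 dBm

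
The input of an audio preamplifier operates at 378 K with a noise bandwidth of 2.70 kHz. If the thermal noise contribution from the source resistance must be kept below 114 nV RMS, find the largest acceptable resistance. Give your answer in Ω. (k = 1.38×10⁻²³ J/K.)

Johnson–Nyquist: V_n = √(4kTRB) ⇒ R = V_n² / (4kTB)
4kTB = 4 × 1.38×10⁻²³ × 378 × 2.70×10³ = 5.63×10⁻¹⁷
R = (1.14×10⁻⁷)² / 5.63×10⁻¹⁷ = 2.31×10² Ω = 231 Ω

231 Ω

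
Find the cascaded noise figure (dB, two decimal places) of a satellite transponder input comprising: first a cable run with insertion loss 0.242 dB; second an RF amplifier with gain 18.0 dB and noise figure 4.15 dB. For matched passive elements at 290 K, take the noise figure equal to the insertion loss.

4.39 dB

Convert to linear (a loss of L dB is a gain of −L dB): F_i = 10^(NF_i/10), G_i = 10^(G_i,dB/10)
  Stage 1: F_1 = 10^(0.242/10) = 1.057, G_1 = 10^(−0.242/10) = 0.9458
  Stage 2: F_2 = 10^(4.15/10) = 2.600, G_2 = 10^(18.0/10) = 63.10
Friis cascade:
  F = 1.057 + (2.600 − 1)/0.9458 = 2.749
NF = 10 log₁₀(2.749) = 4.39 dB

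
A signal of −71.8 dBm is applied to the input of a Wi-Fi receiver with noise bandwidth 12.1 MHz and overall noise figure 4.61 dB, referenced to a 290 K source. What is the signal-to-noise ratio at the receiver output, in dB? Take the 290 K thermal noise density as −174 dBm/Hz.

Noise floor: N = −174 + 10 log₁₀(B) + NF
10 log₁₀(1.21×10⁷) = 70.83 dB
N = −174 + 70.83 + 4.61 = −98.56 dBm
SNR = P_sig − N = −71.8 − (−98.56) = 26.76 dB → 26.8 dB

26.8 dB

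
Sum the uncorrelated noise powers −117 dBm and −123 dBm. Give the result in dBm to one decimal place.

Convert to linear, add, convert back:
P₁ = 2.00×10⁻¹⁵ W, P₂ = 5.01×10⁻¹⁶ W
P_tot = 2.50×10⁻¹⁵ W → 10 log₁₀(P_tot / 10⁻³) = −116.0 dBm

−116.0 dBm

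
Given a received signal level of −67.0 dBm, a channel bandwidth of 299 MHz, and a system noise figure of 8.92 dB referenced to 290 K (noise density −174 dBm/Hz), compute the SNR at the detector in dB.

13.3 dB

Noise floor: N = −174 + 10 log₁₀(B) + NF
10 log₁₀(2.99×10⁸) = 84.76 dB
N = −174 + 84.76 + 8.92 = −80.32 dBm
SNR = P_sig − N = −67.0 − (−80.32) = 13.32 dB → 13.3 dB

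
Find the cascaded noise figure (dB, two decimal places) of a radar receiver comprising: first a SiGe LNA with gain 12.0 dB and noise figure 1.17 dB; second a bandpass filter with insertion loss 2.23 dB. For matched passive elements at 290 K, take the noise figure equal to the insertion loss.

1.31 dB

Convert to linear (a loss of L dB is a gain of −L dB): F_i = 10^(NF_i/10), G_i = 10^(G_i,dB/10)
  Stage 1: F_1 = 10^(1.17/10) = 1.309, G_1 = 10^(12.0/10) = 15.85
  Stage 2: F_2 = 10^(2.23/10) = 1.671, G_2 = 10^(−2.23/10) = 0.5984
Friis cascade:
  F = 1.309 + (1.671 − 1)/15.85 = 1.352
NF = 10 log₁₀(1.352) = 1.31 dB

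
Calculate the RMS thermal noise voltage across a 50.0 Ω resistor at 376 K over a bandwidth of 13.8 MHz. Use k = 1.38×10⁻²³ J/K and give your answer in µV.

V_n = √(4kTRB)
4kTRB = 4 × 1.38×10⁻²³ × 376 × 5.00×10¹ × 1.38×10⁷ = 1.43×10⁻¹¹ V²
V_n = √(1.43×10⁻¹¹) = 3.78×10⁻⁶ V = 3.78 µV

3.78 µV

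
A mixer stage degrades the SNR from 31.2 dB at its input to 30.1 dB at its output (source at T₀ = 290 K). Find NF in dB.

1.1 dB

NF (dB) = SNR_in(dB) − SNR_out(dB) when the source is at T₀
NF = 31.2 − 30.1 = 1.1 dB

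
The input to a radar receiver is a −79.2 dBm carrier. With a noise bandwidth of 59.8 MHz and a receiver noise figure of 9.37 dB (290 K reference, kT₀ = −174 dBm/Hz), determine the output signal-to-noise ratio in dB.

Noise floor: N = −174 + 10 log₁₀(B) + NF
10 log₁₀(5.98×10⁷) = 77.77 dB
N = −174 + 77.77 + 9.37 = −86.86 dBm
SNR = P_sig − N = −79.2 − (−86.86) = 7.66 dB → 7.7 dB

7.7 dB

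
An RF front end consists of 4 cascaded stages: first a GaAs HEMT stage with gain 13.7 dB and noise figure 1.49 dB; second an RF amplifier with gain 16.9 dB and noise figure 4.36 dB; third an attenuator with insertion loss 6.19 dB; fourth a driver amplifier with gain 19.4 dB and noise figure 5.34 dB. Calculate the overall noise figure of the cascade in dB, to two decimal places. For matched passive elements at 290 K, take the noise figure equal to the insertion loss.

Convert to linear (a loss of L dB is a gain of −L dB): F_i = 10^(NF_i/10), G_i = 10^(G_i,dB/10)
  Stage 1: F_1 = 10^(1.49/10) = 1.409, G_1 = 10^(13.7/10) = 23.44
  Stage 2: F_2 = 10^(4.36/10) = 2.729, G_2 = 10^(16.9/10) = 48.98
  Stage 3: F_3 = 10^(6.19/10) = 4.159, G_3 = 10^(−6.19/10) = 0.2404
  Stage 4: F_4 = 10^(5.34/10) = 3.420, G_4 = 10^(19.4/10) = 87.10
Friis cascade:
  F = 1.409 + (2.729 − 1)/23.44 + (4.159 − 1)/1148 + (3.420 − 1)/276.1 = 1.495
NF = 10 log₁₀(1.495) = 1.75 dB

1.75 dB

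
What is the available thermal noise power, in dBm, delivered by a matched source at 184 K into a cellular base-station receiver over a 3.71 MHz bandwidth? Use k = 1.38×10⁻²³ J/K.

P_n = kTB = 1.38×10⁻²³ × 184 × 3.71×10⁶ = 9.42×10⁻¹⁵ W
In dBm: 10 log₁₀(9.42×10⁻¹⁵ / 10⁻³) = −110.3 dBm

−110.3 dBm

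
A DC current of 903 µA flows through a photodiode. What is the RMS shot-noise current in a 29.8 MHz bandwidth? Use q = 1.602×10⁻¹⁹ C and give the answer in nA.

92.9 nA

I_n = √(2qI·B)
2qI·B = 2 × 1.602×10⁻¹⁹ × 9.03×10⁻⁴ × 2.98×10⁷ = 8.62×10⁻¹⁵ A²
I_n = √(8.62×10⁻¹⁵) = 9.29×10⁻⁸ A = 92.9 nA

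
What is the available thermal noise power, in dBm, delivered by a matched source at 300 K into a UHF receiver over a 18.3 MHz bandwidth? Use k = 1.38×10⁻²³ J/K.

P_n = kTB = 1.38×10⁻²³ × 300 × 1.83×10⁷ = 7.58×10⁻¹⁴ W
In dBm: 10 log₁₀(7.58×10⁻¹⁴ / 10⁻³) = −101.2 dBm

−101.2 dBm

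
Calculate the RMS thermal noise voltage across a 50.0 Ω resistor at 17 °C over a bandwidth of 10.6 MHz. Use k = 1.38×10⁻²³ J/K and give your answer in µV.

2.91 µV

T = 17 °C + 273.15 = 290.15 K
V_n = √(4kTRB)
4kTRB = 4 × 1.38×10⁻²³ × 290.15 × 5.00×10¹ × 1.06×10⁷ = 8.49×10⁻¹² V²
V_n = √(8.49×10⁻¹²) = 2.91×10⁻⁶ V = 2.91 µV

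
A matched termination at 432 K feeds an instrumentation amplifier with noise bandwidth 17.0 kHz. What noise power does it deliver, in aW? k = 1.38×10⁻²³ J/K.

101 aW

P_n = kTB = 1.38×10⁻²³ × 432 × 1.70×10⁴ = 1.01×10⁻¹⁶ W = 101 aW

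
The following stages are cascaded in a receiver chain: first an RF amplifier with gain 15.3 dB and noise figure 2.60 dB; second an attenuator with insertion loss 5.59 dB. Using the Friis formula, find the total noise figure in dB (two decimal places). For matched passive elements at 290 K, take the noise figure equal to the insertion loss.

2.78 dB

Convert to linear (a loss of L dB is a gain of −L dB): F_i = 10^(NF_i/10), G_i = 10^(G_i,dB/10)
  Stage 1: F_1 = 10^(2.60/10) = 1.820, G_1 = 10^(15.3/10) = 33.88
  Stage 2: F_2 = 10^(5.59/10) = 3.622, G_2 = 10^(−5.59/10) = 0.2761
Friis cascade:
  F = 1.820 + (3.622 − 1)/33.88 = 1.897
NF = 10 log₁₀(1.897) = 2.78 dB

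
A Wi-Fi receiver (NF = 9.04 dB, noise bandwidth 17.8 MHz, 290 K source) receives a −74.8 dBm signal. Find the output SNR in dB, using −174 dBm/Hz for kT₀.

Noise floor: N = −174 + 10 log₁₀(B) + NF
10 log₁₀(1.78×10⁷) = 72.5 dB
N = −174 + 72.5 + 9.04 = −92.46 dBm
SNR = P_sig − N = −74.8 − (−92.46) = 17.66 dB → 17.7 dB

17.7 dB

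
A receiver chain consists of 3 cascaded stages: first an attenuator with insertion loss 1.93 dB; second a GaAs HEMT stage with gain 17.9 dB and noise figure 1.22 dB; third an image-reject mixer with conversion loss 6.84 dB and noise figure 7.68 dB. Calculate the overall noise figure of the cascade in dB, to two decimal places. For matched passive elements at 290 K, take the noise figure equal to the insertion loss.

3.40 dB

Convert to linear (a loss of L dB is a gain of −L dB): F_i = 10^(NF_i/10), G_i = 10^(G_i,dB/10)
  Stage 1: F_1 = 10^(1.93/10) = 1.560, G_1 = 10^(−1.93/10) = 0.6412
  Stage 2: F_2 = 10^(1.22/10) = 1.324, G_2 = 10^(17.9/10) = 61.66
  Stage 3: F_3 = 10^(7.68/10) = 5.861, G_3 = 10^(−6.84/10) = 0.2070
Friis cascade:
  F = 1.560 + (1.324 − 1)/0.6412 + (5.861 − 1)/39.54 = 2.188
NF = 10 log₁₀(2.188) = 3.40 dB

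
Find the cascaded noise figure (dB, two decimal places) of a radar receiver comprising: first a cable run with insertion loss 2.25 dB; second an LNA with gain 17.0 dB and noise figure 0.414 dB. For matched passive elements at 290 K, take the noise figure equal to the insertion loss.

Convert to linear (a loss of L dB is a gain of −L dB): F_i = 10^(NF_i/10), G_i = 10^(G_i,dB/10)
  Stage 1: F_1 = 10^(2.25/10) = 1.679, G_1 = 10^(−2.25/10) = 0.5957
  Stage 2: F_2 = 10^(0.414/10) = 1.100, G_2 = 10^(17.0/10) = 50.12
Friis cascade:
  F = 1.679 + (1.100 − 1)/0.5957 = 1.847
NF = 10 log₁₀(1.847) = 2.66 dB

2.66 dB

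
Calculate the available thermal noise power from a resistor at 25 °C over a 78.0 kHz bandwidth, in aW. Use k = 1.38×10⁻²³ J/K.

T = 25 °C + 273.15 = 298.15 K
P_n = kTB = 1.38×10⁻²³ × 298.15 × 7.80×10⁴ = 3.21×10⁻¹⁶ W = 321 aW

321 aW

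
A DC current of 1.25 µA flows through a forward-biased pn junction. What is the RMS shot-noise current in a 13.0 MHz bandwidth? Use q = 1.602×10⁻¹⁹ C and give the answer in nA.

I_n = √(2qI·B)
2qI·B = 2 × 1.602×10⁻¹⁹ × 1.25×10⁻⁶ × 1.30×10⁷ = 5.21×10⁻¹⁸ A²
I_n = √(5.21×10⁻¹⁸) = 2.28×10⁻⁹ A = 2.28 nA

2.28 nA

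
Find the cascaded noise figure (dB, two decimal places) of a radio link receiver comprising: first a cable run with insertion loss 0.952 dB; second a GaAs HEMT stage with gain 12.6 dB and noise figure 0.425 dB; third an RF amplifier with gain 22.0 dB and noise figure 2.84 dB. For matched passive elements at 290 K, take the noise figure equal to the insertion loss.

Convert to linear (a loss of L dB is a gain of −L dB): F_i = 10^(NF_i/10), G_i = 10^(G_i,dB/10)
  Stage 1: F_1 = 10^(0.952/10) = 1.245, G_1 = 10^(−0.952/10) = 0.8032
  Stage 2: F_2 = 10^(0.425/10) = 1.103, G_2 = 10^(12.6/10) = 18.20
  Stage 3: F_3 = 10^(2.84/10) = 1.923, G_3 = 10^(22.0/10) = 158.5
Friis cascade:
  F = 1.245 + (1.103 − 1)/0.8032 + (1.923 − 1)/14.62 = 1.436
NF = 10 log₁₀(1.436) = 1.57 dB

1.57 dB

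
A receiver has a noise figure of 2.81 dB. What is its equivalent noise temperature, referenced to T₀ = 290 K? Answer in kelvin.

F = 10^(2.81/10) = 1.90985
T_e = (F − 1)·T₀ = (1.90985 − 1) × 290 = 264 K

264 K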